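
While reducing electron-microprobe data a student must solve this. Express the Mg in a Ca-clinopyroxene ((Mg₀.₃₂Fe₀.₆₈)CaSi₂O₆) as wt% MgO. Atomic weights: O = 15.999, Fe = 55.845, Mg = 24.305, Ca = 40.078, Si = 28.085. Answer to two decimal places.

Molar mass of (Mg₀.₃₂Fe₀.₆₈)CaSi₂O₆ = 0.32×24.305 + 0.68×55.845 + 1×40.078 + 2×28.085 + 6×15.999 = 237.994 g/mol.
Each formula unit contains 0.32 Mg, equivalent to 0.32/1 = 0.3200 mol MgO.
M(MgO) = 1×24.305 + 1×15.999 = 40.304 g/mol.
Mass of MgO per formula unit = 0.3200 × 40.304 = 12.897 g.
MgO wt% = 12.897 / 237.994 × 100 = 5.42%.

5.42 wt%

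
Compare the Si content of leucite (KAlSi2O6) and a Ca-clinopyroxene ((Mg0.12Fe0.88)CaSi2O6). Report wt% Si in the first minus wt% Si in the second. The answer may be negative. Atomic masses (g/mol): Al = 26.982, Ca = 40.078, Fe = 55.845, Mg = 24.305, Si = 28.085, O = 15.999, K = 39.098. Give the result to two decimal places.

2.75 percentage points

M(KAlSi2O6) = 218.244 g/mol, so wt% Si = 56.170/218.244 × 100 = 25.74%.
M((Mg0.12Fe0.88)CaSi2O6) = 244.302 g/mol, so wt% Si = 56.170/244.302 × 100 = 22.99%.
25.74 − 22.99 = 2.75 pp.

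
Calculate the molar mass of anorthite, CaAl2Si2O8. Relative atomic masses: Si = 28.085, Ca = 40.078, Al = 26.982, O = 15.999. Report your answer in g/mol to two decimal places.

278.20 g/mol

Ca: 1 × 40.078 = 40.0780
Al: 2 × 26.982 = 53.9640
Si: 2 × 28.085 = 56.1700
O: 8 × 15.999 = 127.9920
Summing the contributions gives the formula mass.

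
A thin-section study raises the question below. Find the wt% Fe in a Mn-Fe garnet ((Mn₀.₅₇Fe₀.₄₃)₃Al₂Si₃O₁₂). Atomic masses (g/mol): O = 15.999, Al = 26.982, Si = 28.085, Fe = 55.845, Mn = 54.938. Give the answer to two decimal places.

14.52 mass %

M((Mn₀.₅₇Fe₀.₄₃)₃Al₂Si₃O₁₂) = 496.191 g/mol.
Fe contributes 1.29 × 55.845 = 72.040 g per mole.
72.040/496.191 = 0.1452 → 14.52%.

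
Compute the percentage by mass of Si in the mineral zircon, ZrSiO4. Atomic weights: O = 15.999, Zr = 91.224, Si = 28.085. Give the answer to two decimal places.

15.32 wt%

M(ZrSiO4) = 183.305 g/mol.
Si contributes 1 × 28.085 = 28.085 g per mole.
28.085/183.305 = 0.1532 → 15.32%.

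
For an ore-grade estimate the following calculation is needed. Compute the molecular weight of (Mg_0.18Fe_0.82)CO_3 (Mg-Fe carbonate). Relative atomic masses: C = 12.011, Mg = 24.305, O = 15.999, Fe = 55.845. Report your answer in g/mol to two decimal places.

110.18 g/mol

Mg: 0.18 × 24.305 = 4.3749
Fe: 0.82 × 55.845 = 45.7929
C: 1 × 12.011 = 12.0110
O: 3 × 15.999 = 47.9970
Summing the contributions gives the formula mass.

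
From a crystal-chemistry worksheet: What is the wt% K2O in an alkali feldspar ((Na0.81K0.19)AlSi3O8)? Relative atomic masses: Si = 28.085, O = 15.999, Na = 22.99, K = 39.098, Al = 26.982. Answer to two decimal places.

M((Na0.81K0.19)AlSi3O8) = 265.280 g/mol; M(K2O) = 94.195 g/mol.
Moles K2O per formula unit = 0.19 K ÷ 2 = 0.0950.
K2O fraction = (0.0950 × 94.195) / 265.280 = 8.949/265.280 = 0.0337.

3.37 wt%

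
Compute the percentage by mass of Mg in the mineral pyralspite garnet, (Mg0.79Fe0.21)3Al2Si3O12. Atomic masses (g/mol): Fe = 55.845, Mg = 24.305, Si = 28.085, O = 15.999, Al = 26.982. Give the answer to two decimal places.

M((Mg0.79Fe0.21)3Al2Si3O12) = 422.992 g/mol.
Mg contributes 2.37 × 24.305 = 57.603 g per mole.
57.603/422.992 = 0.1362 → 13.62%.

13.62 mass %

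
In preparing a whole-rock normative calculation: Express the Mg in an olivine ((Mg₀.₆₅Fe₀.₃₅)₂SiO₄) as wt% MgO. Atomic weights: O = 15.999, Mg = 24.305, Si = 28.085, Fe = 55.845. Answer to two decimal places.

M((Mg₀.₆₅Fe₀.₃₅)₂SiO₄) = 162.769 g/mol; M(MgO) = 40.304 g/mol.
Moles MgO per formula unit = 1.30 Mg ÷ 1 = 1.3000.
MgO fraction = (1.3000 × 40.304) / 162.769 = 52.395/162.769 = 0.3219.

32.19 wt%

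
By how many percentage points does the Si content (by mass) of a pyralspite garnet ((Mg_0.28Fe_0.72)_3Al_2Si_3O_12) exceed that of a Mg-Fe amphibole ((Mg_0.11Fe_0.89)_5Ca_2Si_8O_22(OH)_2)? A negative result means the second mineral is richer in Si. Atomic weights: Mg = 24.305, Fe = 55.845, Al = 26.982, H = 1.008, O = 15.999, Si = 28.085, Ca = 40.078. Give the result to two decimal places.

Si in (Mg_0.28Fe_0.72)_3Al_2Si_3O_12: molar mass 471.248 g/mol; 3×28.085 = 84.255 g → 17.88 wt%.
Si in (Mg_0.11Fe_0.89)_5Ca_2Si_8O_22(OH)_2: molar mass 952.706 g/mol; 8×28.085 = 224.680 g → 23.58 wt%.
Difference = 17.88 − 23.58 = -5.70 percentage points.

-5.70 percentage points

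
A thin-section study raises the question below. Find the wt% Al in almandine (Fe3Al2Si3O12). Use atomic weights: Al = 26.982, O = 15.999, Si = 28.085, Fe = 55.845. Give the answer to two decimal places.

10.84 mass %

Molar mass of Fe3Al2Si3O12: 3*55.845 + 2*26.982 + 3*28.085 + 12*15.999 = 497.742 g/mol.
Mass of Al per formula unit: 2 × 26.982 = 53.964 g.
Weight fraction Al = 53.964 / 497.742 = 0.1084.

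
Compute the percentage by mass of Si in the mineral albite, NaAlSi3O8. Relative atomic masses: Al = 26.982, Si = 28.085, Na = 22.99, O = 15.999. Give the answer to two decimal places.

M(NaAlSi3O8) = 262.219 g/mol.
Si contributes 3 × 28.085 = 84.255 g per mole.
84.255/262.219 = 0.3213 → 32.13%.

32.13 mass %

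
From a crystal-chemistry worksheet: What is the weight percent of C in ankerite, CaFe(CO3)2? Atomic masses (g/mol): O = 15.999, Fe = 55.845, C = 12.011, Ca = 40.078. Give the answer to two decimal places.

11.12 weight percent

M(CaFe(CO3)2) = 215.939 g/mol.
C contributes 2 × 12.011 = 24.022 g per mole.
24.022/215.939 = 0.1112 → 11.12%.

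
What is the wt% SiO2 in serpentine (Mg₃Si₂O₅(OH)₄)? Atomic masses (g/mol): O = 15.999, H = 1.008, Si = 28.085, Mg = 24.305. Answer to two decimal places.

43.36 wt%

Formula mass = 277.108 g/mol.
2 Si → 2.0000 mol SiO2 per formula unit; M(SiO2) = 60.083, so SiO2 mass = 120.166 g.
120.166/277.108 × 100 = 43.36 wt%.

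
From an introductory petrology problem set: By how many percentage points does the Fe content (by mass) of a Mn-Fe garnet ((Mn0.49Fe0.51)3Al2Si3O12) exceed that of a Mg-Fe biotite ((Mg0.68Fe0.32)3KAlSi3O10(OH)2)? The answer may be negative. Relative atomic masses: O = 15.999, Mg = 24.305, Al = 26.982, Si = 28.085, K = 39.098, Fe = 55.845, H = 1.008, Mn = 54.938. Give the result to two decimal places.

M((Mn0.49Fe0.51)3Al2Si3O12) = 496.409 g/mol, so wt% Fe = 85.443/496.409 × 100 = 17.21%.
M((Mg0.68Fe0.32)3KAlSi3O10(OH)2) = 447.532 g/mol, so wt% Fe = 53.611/447.532 × 100 = 11.98%.
17.21 − 11.98 = 5.23 pp.

5.23 percentage points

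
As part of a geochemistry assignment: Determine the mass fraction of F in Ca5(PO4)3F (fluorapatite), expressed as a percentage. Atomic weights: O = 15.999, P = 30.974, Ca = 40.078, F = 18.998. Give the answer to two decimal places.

3.77 weight percent

Molar mass of Ca5(PO4)3F: 5*40.078 + 3*30.974 + 12*15.999 + 1*18.998 = 504.298 g/mol.
Mass of F per formula unit: 1 × 18.998 = 18.998 g.
Weight fraction F = 18.998 / 504.298 = 0.0377.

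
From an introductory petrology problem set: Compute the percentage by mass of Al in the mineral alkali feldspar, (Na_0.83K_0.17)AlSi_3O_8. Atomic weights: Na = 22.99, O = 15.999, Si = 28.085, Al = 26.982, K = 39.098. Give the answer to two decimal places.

M((Na_0.83K_0.17)AlSi_3O_8) = 264.957 g/mol.
Al contributes 1 × 26.982 = 26.982 g per mole.
26.982/264.957 = 0.1018 → 10.18%.

10.18 wt%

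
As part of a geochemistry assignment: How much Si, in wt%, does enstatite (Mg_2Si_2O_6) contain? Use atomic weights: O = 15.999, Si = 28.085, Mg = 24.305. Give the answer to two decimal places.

M(Mg_2Si_2O_6) = 200.774 g/mol.
Si contributes 2 × 28.085 = 56.170 g per mole.
56.170/200.774 = 0.2798 → 27.98%.

27.98 wt%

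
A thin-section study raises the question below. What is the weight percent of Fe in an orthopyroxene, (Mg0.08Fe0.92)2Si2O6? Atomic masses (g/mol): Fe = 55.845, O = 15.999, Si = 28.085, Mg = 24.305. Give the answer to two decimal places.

Molar mass of (Mg0.08Fe0.92)2Si2O6: 0.16*24.305 + 1.84*55.845 + 2*28.085 + 6*15.999 = 258.808 g/mol.
Mass of Fe per formula unit: 1.84 × 55.845 = 102.755 g.
Weight fraction Fe = 102.755 / 258.808 = 0.3970.

39.70 mass %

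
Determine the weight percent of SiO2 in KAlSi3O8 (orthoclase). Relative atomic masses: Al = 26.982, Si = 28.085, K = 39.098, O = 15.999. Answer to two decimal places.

Formula mass = 278.327 g/mol.
3 Si → 3.0000 mol SiO2 per formula unit; M(SiO2) = 60.083, so SiO2 mass = 180.249 g.
180.249/278.327 × 100 = 64.76 wt%.

64.76 wt%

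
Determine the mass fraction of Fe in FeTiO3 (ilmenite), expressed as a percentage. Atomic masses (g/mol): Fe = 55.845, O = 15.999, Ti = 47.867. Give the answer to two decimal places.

36.81 wt%

M(FeTiO3) = 151.709 g/mol.
Fe contributes 1 × 55.845 = 55.845 g per mole.
55.845/151.709 = 0.3681 → 36.81%.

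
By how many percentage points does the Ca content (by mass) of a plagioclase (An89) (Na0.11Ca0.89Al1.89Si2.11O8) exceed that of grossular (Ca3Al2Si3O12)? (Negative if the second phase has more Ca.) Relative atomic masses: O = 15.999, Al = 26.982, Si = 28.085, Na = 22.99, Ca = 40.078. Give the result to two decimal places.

-13.79 percentage points

M(Na0.11Ca0.89Al1.89Si2.11O8) = 276.446 g/mol, so wt% Ca = 35.669/276.446 × 100 = 12.90%.
M(Ca3Al2Si3O12) = 450.441 g/mol, so wt% Ca = 120.234/450.441 × 100 = 26.69%.
12.90 − 26.69 = -13.79 pp.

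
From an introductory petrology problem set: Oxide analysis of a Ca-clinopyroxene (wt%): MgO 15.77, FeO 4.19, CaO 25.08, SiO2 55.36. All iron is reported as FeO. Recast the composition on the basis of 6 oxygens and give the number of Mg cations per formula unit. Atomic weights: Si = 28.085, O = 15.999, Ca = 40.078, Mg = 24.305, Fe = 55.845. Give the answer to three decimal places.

15.77 wt% MgO ÷ 40.304 g/mol = 0.39128 mol, giving 0.39128 Mg and 0.39128 O.
4.19 wt% FeO ÷ 71.844 g/mol = 0.05832 mol, giving 0.05832 Fe and 0.05832 O.
25.08 wt% CaO ÷ 56.077 g/mol = 0.44724 mol, giving 0.44724 Ca and 0.44724 O.
55.36 wt% SiO2 ÷ 60.083 g/mol = 0.92139 mol, giving 0.92139 Si and 1.84278 O.
Oxygen sums to 2.73962; scaling by 6/2.73962 = 2.19008 puts the formula on 6 O.
Mg: 0.39128 × 2.19008 = 0.857 atoms per formula unit.

0.857 Mg apfu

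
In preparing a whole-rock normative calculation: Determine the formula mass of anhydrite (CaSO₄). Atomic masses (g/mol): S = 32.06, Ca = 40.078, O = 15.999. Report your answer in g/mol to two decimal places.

136.13 g/mol

The formula mass is the sum 1·40.078 + 1·32.06 + 4·15.999.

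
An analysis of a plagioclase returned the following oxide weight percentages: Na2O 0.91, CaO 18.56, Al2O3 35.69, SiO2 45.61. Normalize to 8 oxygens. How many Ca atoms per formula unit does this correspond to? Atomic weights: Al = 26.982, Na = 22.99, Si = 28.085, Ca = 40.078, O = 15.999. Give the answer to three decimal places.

0.909 Ca apfu

0.91 wt% Na2O ÷ 61.979 g/mol = 0.01468 mol, giving 0.02936 Na and 0.01468 O.
18.56 wt% CaO ÷ 56.077 g/mol = 0.33097 mol, giving 0.33097 Ca and 0.33097 O.
35.69 wt% Al2O3 ÷ 101.961 g/mol = 0.35004 mol, giving 0.70008 Al and 1.05012 O.
45.61 wt% SiO2 ÷ 60.083 g/mol = 0.75912 mol, giving 0.75912 Si and 1.51824 O.
Oxygen sums to 2.91401; scaling by 8/2.91401 = 2.74536 puts the formula on 8 O.
Ca: 0.33097 × 2.74536 = 0.909 atoms per formula unit.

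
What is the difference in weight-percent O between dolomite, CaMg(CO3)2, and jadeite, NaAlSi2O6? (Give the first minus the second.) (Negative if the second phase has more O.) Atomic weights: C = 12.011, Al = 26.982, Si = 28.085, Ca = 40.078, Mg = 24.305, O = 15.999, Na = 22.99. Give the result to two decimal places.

4.57 percentage points

M(CaMg(CO3)2) = 184.399 g/mol, so wt% O = 95.994/184.399 × 100 = 52.06%.
M(NaAlSi2O6) = 202.136 g/mol, so wt% O = 95.994/202.136 × 100 = 47.49%.
52.06 − 47.49 = 4.57 pp.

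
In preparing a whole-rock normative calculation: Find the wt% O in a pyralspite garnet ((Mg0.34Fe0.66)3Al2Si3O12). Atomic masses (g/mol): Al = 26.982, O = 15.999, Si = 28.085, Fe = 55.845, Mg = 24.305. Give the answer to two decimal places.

M((Mg0.34Fe0.66)3Al2Si3O12) = 465.571 g/mol.
O contributes 12 × 15.999 = 191.988 g per mole.
191.988/465.571 = 0.4124 → 41.24%.

41.24 wt%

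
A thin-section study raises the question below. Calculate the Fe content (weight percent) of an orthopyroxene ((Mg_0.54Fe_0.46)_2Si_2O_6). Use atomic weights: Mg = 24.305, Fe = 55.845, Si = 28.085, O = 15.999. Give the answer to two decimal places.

22.36 weight percent

Molar mass of (Mg_0.54Fe_0.46)_2Si_2O_6: 1.08·24.305 + 0.92·55.845 + 2·28.085 + 6·15.999 = 229.791 g/mol.
Mass of Fe per formula unit: 0.92 × 55.845 = 51.377 g.
Weight fraction Fe = 51.377 / 229.791 = 0.2236.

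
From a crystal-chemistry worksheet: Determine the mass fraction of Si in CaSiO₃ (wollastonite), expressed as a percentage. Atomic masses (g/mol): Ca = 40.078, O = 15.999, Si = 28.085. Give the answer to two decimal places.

24.18 mass %

Formula mass = 1*40.078 + 1*28.085 + 3*15.999 = 116.160 g/mol, of which 28.085 g is Si.
So Si makes up 28.085/116.160 = 0.2418 of the mass, i.e. 24.18%.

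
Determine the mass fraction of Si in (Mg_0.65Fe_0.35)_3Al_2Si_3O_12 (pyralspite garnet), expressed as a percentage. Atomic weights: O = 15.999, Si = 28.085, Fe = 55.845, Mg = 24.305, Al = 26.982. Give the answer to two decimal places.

M((Mg_0.65Fe_0.35)_3Al_2Si_3O_12) = 436.239 g/mol.
Si contributes 3 × 28.085 = 84.255 g per mole.
84.255/436.239 = 0.1931 → 19.31%.

19.31 weight percent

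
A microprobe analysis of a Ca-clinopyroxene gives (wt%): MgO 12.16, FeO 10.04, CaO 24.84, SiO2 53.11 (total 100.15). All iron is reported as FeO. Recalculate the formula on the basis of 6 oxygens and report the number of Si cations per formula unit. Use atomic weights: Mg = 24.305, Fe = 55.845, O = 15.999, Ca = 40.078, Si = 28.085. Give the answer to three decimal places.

2.000 Si apfu

12.16 wt% MgO ÷ 40.304 g/mol = 0.30171 mol, giving 0.30171 Mg and 0.30171 O.
10.04 wt% FeO ÷ 71.844 g/mol = 0.13975 mol, giving 0.13975 Fe and 0.13975 O.
24.84 wt% CaO ÷ 56.077 g/mol = 0.44296 mol, giving 0.44296 Ca and 0.44296 O.
53.11 wt% SiO2 ÷ 60.083 g/mol = 0.88394 mol, giving 0.88394 Si and 1.76788 O.
Oxygen sums to 2.65230; scaling by 6/2.65230 = 2.26219 puts the formula on 6 O.
Si: 0.88394 × 2.26219 = 2.000 atoms per formula unit.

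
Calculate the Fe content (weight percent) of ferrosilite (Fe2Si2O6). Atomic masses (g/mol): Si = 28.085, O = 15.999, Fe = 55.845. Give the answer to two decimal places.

M(Fe2Si2O6) = 263.854 g/mol.
Fe contributes 2 × 55.845 = 111.690 g per mole.
111.690/263.854 = 0.4233 → 42.33%.

42.33 weight percent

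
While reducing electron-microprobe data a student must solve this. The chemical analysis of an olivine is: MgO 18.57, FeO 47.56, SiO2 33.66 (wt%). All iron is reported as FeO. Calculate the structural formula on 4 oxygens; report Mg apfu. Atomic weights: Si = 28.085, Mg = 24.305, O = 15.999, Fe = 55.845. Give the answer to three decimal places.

0.822 Mg apfu

MgO (M=40.304): mol = 0.46075; Mg = 0.46075, O = 0.46075.
FeO (M=71.844): mol = 0.66199; Fe = 0.66199, O = 0.66199.
SiO2 (M=60.083): mol = 0.56023; Si = 0.56023, O = 1.12046.
ΣO = 2.24320; factor = 4/ΣO = 1.78317.
Mg apfu = 0.46075 × 1.78317 = 0.822.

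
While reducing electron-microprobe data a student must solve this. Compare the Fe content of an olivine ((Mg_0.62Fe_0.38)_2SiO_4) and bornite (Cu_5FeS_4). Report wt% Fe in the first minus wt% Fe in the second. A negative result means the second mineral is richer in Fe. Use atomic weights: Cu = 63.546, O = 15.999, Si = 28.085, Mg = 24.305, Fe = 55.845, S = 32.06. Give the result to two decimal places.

First mineral: 42.442 g Fe in 164.661 g formula = 25.78 wt% Fe.
Second mineral: 55.845 g Fe in 501.815 g formula = 11.13 wt% Fe.
25.78% − 11.13% gives a difference of 14.65 percentage points.

14.65 percentage points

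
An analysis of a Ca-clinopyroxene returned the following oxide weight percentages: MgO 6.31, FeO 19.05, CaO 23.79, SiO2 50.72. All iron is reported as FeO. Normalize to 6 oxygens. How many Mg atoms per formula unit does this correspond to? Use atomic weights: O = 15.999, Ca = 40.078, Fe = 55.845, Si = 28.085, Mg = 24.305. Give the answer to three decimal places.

0.371 Mg apfu

MgO: 6.31/40.304 = 0.15656 mol → 0.15656 mol Mg, 0.15656 mol O.
FeO: 19.05/71.844 = 0.26516 mol → 0.26516 mol Fe, 0.26516 mol O.
CaO: 23.79/56.077 = 0.42424 mol → 0.42424 mol Ca, 0.42424 mol O.
SiO2: 50.72/60.083 = 0.84417 mol → 0.84417 mol Si, 1.68834 mol O.
Total oxygen = 2.53430 mol. Normalization factor = 6/2.53430 = 2.36752.
Mg per 6 O = 0.15656 × 2.36752 = 0.371.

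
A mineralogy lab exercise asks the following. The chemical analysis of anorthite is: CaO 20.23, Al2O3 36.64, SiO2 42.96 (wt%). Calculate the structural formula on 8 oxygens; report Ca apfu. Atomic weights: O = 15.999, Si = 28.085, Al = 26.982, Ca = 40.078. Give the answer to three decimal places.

20.23 wt% CaO ÷ 56.077 g/mol = 0.36075 mol, giving 0.36075 Ca and 0.36075 O.
36.64 wt% Al2O3 ÷ 101.961 g/mol = 0.35935 mol, giving 0.71870 Al and 1.07805 O.
42.96 wt% SiO2 ÷ 60.083 g/mol = 0.71501 mol, giving 0.71501 Si and 1.43002 O.
Oxygen sums to 2.86882; scaling by 8/2.86882 = 2.78860 puts the formula on 8 O.
Ca: 0.36075 × 2.78860 = 1.006 atoms per formula unit.

1.006 Ca apfu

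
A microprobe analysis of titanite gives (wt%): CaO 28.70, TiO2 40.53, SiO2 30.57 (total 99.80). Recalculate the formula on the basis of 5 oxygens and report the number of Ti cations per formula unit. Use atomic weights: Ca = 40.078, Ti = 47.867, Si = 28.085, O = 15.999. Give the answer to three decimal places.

CaO (M=56.077): mol = 0.51180; Ca = 0.51180, O = 0.51180.
TiO2 (M=79.865): mol = 0.50748; Ti = 0.50748, O = 1.01496.
SiO2 (M=60.083): mol = 0.50880; Si = 0.50880, O = 1.01760.
ΣO = 2.54436; factor = 5/ΣO = 1.96513.
Ti apfu = 0.50748 × 1.96513 = 0.997.

0.997 Ti apfu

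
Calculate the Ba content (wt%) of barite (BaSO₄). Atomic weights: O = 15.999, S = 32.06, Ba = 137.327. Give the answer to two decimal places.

58.84 wt%

M(BaSO₄) = 233.383 g/mol.
Ba contributes 1 × 137.327 = 137.327 g per mole.
137.327/233.383 = 0.5884 → 58.84%.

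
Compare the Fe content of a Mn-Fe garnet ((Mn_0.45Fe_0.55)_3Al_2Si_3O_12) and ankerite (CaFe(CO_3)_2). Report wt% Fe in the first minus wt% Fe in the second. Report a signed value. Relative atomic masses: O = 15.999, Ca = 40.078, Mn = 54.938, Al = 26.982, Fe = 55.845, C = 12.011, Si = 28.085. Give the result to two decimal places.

First mineral: 92.144 g Fe in 496.518 g formula = 18.56 wt% Fe.
Second mineral: 55.845 g Fe in 215.939 g formula = 25.86 wt% Fe.
18.56% − 25.86% gives a difference of -7.30 percentage points.

-7.30 percentage points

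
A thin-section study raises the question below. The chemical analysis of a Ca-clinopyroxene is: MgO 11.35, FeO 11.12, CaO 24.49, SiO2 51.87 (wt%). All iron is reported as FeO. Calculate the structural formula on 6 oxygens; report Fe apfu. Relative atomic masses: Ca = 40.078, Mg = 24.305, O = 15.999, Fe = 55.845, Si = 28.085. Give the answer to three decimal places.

MgO: 11.35/40.304 = 0.28161 mol → 0.28161 mol Mg, 0.28161 mol O.
FeO: 11.12/71.844 = 0.15478 mol → 0.15478 mol Fe, 0.15478 mol O.
CaO: 24.49/56.077 = 0.43672 mol → 0.43672 mol Ca, 0.43672 mol O.
SiO2: 51.87/60.083 = 0.86331 mol → 0.86331 mol Si, 1.72662 mol O.
Total oxygen = 2.59973 mol. Normalization factor = 6/2.59973 = 2.30793.
Fe per 6 O = 0.15478 × 2.30793 = 0.357.

0.357 Fe apfu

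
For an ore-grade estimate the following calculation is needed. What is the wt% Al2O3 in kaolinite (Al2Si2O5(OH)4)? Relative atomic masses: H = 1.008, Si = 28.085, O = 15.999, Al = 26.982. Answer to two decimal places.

39.50 wt%

M(Al2Si2O5(OH)4) = 258.157 g/mol; M(Al2O3) = 101.961 g/mol.
Moles Al2O3 per formula unit = 2 Al ÷ 2 = 1.0000.
Al2O3 fraction = (1.0000 × 101.961) / 258.157 = 101.961/258.157 = 0.3950.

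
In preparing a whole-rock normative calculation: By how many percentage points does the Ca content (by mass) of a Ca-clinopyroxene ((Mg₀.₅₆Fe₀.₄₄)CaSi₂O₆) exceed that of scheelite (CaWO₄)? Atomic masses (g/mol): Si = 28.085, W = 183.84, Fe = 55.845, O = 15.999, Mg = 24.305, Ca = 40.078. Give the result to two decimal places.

3.47 percentage points

M((Mg₀.₅₆Fe₀.₄₄)CaSi₂O₆) = 230.425 g/mol, so wt% Ca = 40.078/230.425 × 100 = 17.39%.
M(CaWO₄) = 287.914 g/mol, so wt% Ca = 40.078/287.914 × 100 = 13.92%.
17.39 − 13.92 = 3.47 pp.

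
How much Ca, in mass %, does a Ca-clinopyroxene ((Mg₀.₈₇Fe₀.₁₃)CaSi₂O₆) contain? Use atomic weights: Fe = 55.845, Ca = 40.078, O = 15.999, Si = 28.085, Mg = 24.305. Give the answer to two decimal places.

Formula mass = 0.87·24.305 + 0.13·55.845 + 1·40.078 + 2·28.085 + 6·15.999 = 220.647 g/mol, of which 40.078 g is Ca.
So Ca makes up 40.078/220.647 = 0.1816 of the mass, i.e. 18.16%.

18.16 mass %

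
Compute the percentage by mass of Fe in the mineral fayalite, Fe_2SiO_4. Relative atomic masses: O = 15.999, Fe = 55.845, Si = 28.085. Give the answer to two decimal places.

Molar mass of Fe_2SiO_4: 2×55.845 + 1×28.085 + 4×15.999 = 203.771 g/mol.
Mass of Fe per formula unit: 2 × 55.845 = 111.690 g.
Weight fraction Fe = 111.690 / 203.771 = 0.5481.

54.81 mass %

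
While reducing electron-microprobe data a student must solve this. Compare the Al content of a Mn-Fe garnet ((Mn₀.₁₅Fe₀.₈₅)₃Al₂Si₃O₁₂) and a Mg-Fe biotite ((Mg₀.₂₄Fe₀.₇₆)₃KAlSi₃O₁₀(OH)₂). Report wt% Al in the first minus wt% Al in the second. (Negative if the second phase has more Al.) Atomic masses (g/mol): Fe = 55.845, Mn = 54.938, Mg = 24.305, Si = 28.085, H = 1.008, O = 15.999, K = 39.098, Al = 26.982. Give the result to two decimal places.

5.33 percentage points

Al in (Mn₀.₁₅Fe₀.₈₅)₃Al₂Si₃O₁₂: molar mass 497.334 g/mol; 2×26.982 = 53.964 g → 10.85 wt%.
Al in (Mg₀.₂₄Fe₀.₇₆)₃KAlSi₃O₁₀(OH)₂: molar mass 489.165 g/mol; 1×26.982 = 26.982 g → 5.52 wt%.
Difference = 10.85 − 5.52 = 5.33 percentage points.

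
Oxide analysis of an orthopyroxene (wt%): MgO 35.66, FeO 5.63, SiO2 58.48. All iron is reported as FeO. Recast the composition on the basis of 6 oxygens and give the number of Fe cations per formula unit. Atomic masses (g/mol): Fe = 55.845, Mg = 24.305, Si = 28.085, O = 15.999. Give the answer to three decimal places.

0.162 Fe apfu

35.66 wt% MgO ÷ 40.304 g/mol = 0.88478 mol, giving 0.88478 Mg and 0.88478 O.
5.63 wt% FeO ÷ 71.844 g/mol = 0.07836 mol, giving 0.07836 Fe and 0.07836 O.
58.48 wt% SiO2 ÷ 60.083 g/mol = 0.97332 mol, giving 0.97332 Si and 1.94664 O.
Oxygen sums to 2.90978; scaling by 6/2.90978 = 2.06201 puts the formula on 6 O.
Fe: 0.07836 × 2.06201 = 0.162 atoms per formula unit.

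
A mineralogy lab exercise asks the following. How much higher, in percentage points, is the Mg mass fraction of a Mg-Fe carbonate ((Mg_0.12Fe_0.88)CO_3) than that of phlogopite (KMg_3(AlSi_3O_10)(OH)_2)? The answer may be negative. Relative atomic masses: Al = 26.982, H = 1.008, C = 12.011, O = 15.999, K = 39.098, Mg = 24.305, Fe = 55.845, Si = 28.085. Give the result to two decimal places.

M((Mg_0.12Fe_0.88)CO_3) = 112.068 g/mol, so wt% Mg = 2.917/112.068 × 100 = 2.60%.
M(KMg_3(AlSi_3O_10)(OH)_2) = 417.254 g/mol, so wt% Mg = 72.915/417.254 × 100 = 17.47%.
2.60 − 17.47 = -14.87 pp.

-14.87 percentage points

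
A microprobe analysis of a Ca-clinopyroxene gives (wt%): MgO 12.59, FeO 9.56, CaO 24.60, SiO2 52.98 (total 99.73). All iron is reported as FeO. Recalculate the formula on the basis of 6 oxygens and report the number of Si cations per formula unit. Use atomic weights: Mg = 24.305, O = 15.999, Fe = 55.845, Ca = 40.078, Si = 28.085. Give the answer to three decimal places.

MgO: 12.59/40.304 = 0.31238 mol → 0.31238 mol Mg, 0.31238 mol O.
FeO: 9.56/71.844 = 0.13307 mol → 0.13307 mol Fe, 0.13307 mol O.
CaO: 24.60/56.077 = 0.43868 mol → 0.43868 mol Ca, 0.43868 mol O.
SiO2: 52.98/60.083 = 0.88178 mol → 0.88178 mol Si, 1.76356 mol O.
Total oxygen = 2.64769 mol. Normalization factor = 6/2.64769 = 2.26613.
Si per 6 O = 0.88178 × 2.26613 = 1.998.

1.998 Si apfu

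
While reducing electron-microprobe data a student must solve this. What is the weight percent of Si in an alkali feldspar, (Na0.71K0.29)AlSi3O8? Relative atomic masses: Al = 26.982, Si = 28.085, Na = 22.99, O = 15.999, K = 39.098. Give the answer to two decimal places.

M((Na0.71K0.29)AlSi3O8) = 266.890 g/mol.
Si contributes 3 × 28.085 = 84.255 g per mole.
84.255/266.890 = 0.3157 → 31.57%.

31.57 weight percent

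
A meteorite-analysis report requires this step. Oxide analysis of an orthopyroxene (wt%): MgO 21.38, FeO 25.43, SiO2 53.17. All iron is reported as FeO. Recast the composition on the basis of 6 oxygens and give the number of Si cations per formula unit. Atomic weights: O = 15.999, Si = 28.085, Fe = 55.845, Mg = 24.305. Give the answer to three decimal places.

21.38 wt% MgO ÷ 40.304 g/mol = 0.53047 mol, giving 0.53047 Mg and 0.53047 O.
25.43 wt% FeO ÷ 71.844 g/mol = 0.35396 mol, giving 0.35396 Fe and 0.35396 O.
53.17 wt% SiO2 ÷ 60.083 g/mol = 0.88494 mol, giving 0.88494 Si and 1.76988 O.
Oxygen sums to 2.65431; scaling by 6/2.65431 = 2.26047 puts the formula on 6 O.
Si: 0.88494 × 2.26047 = 2.000 atoms per formula unit.

2.000 Si apfu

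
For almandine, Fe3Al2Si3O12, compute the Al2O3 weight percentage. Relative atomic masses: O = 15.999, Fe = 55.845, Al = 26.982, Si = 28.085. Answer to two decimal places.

M(Fe3Al2Si3O12) = 497.742 g/mol; M(Al2O3) = 101.961 g/mol.
Moles Al2O3 per formula unit = 2 Al ÷ 2 = 1.0000.
Al2O3 fraction = (1.0000 × 101.961) / 497.742 = 101.961/497.742 = 0.2048.

20.48 wt%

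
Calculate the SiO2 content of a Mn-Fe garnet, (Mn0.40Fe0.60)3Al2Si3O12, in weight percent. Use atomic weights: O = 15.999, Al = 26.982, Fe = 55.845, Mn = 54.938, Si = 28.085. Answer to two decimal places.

36.29 wt%

Molar mass of (Mn0.40Fe0.60)3Al2Si3O12 = 1.20·54.938 + 1.80·55.845 + 2·26.982 + 3·28.085 + 12·15.999 = 496.654 g/mol.
Each formula unit contains 3 Si, equivalent to 3/1 = 3.0000 mol SiO2.
M(SiO2) = 1×28.085 + 2×15.999 = 60.083 g/mol.
Mass of SiO2 per formula unit = 3.0000 × 60.083 = 180.249 g.
SiO2 wt% = 180.249 / 496.654 × 100 = 36.29%.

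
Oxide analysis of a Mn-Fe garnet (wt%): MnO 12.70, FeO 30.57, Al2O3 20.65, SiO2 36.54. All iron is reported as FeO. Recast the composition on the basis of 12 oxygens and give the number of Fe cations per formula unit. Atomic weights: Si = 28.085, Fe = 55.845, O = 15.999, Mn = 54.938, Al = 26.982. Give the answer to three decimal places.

MnO (M=70.937): mol = 0.17903; Mn = 0.17903, O = 0.17903.
FeO (M=71.844): mol = 0.42551; Fe = 0.42551, O = 0.42551.
Al2O3 (M=101.961): mol = 0.20253; Al = 0.40506, O = 0.60759.
SiO2 (M=60.083): mol = 0.60816; Si = 0.60816, O = 1.21632.
ΣO = 2.42845; factor = 12/ΣO = 4.94142.
Fe apfu = 0.42551 × 4.94142 = 2.103.

2.103 Fe apfu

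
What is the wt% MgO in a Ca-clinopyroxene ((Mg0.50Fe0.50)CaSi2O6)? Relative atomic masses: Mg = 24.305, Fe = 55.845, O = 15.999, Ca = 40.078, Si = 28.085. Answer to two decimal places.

Formula mass = 232.317 g/mol.
0.50 Mg → 0.5000 mol MgO per formula unit; M(MgO) = 40.304, so MgO mass = 20.152 g.
20.152/232.317 × 100 = 8.67 wt%.

8.67 wt%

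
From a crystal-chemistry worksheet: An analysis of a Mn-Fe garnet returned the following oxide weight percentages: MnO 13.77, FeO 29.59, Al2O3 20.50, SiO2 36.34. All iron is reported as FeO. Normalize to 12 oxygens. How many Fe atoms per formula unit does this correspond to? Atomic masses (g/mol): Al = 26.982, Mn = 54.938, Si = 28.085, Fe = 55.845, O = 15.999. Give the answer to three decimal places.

2.043 Fe apfu

MnO: 13.77/70.937 = 0.19412 mol → 0.19412 mol Mn, 0.19412 mol O.
FeO: 29.59/71.844 = 0.41186 mol → 0.41186 mol Fe, 0.41186 mol O.
Al2O3: 20.50/101.961 = 0.20106 mol → 0.40212 mol Al, 0.60318 mol O.
SiO2: 36.34/60.083 = 0.60483 mol → 0.60483 mol Si, 1.20966 mol O.
Total oxygen = 2.41882 mol. Normalization factor = 12/2.41882 = 4.96110.
Fe per 12 O = 0.41186 × 4.96110 = 2.043.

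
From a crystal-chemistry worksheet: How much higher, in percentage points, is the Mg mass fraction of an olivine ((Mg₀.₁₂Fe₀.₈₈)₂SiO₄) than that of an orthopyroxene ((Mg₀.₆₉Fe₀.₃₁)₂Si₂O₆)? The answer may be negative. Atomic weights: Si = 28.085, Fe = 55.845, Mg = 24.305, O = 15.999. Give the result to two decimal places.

Mg in (Mg₀.₁₂Fe₀.₈₈)₂SiO₄: molar mass 196.201 g/mol; 0.24×24.305 = 5.833 g → 2.97 wt%.
Mg in (Mg₀.₆₉Fe₀.₃₁)₂Si₂O₆: molar mass 220.329 g/mol; 1.38×24.305 = 33.541 g → 15.22 wt%.
Difference = 2.97 − 15.22 = -12.25 percentage points.

-12.25 percentage points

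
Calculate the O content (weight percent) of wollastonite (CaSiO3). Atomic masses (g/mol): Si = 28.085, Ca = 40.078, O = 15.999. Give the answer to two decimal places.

Formula mass = 1*40.078 + 1*28.085 + 3*15.999 = 116.160 g/mol, of which 47.997 g is O.
So O makes up 47.997/116.160 = 0.4132 of the mass, i.e. 41.32%.

41.32 weight percent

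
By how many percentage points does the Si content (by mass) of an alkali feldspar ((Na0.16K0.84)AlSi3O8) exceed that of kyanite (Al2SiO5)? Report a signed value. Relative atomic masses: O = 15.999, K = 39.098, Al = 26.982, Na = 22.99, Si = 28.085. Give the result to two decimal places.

M((Na0.16K0.84)AlSi3O8) = 275.750 g/mol, so wt% Si = 84.255/275.750 × 100 = 30.55%.
M(Al2SiO5) = 162.044 g/mol, so wt% Si = 28.085/162.044 × 100 = 17.33%.
30.55 − 17.33 = 13.22 pp.

13.22 percentage points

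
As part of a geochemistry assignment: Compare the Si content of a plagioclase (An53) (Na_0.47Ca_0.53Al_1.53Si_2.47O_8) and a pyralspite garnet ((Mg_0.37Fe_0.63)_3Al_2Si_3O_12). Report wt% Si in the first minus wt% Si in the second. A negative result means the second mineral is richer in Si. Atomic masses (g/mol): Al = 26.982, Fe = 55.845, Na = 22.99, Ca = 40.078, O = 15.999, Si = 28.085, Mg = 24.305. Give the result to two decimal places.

7.42 percentage points

Si in Na_0.47Ca_0.53Al_1.53Si_2.47O_8: molar mass 270.691 g/mol; 2.47×28.085 = 69.370 g → 25.63 wt%.
Si in (Mg_0.37Fe_0.63)_3Al_2Si_3O_12: molar mass 462.733 g/mol; 3×28.085 = 84.255 g → 18.21 wt%.
Difference = 25.63 − 18.21 = 7.42 percentage points.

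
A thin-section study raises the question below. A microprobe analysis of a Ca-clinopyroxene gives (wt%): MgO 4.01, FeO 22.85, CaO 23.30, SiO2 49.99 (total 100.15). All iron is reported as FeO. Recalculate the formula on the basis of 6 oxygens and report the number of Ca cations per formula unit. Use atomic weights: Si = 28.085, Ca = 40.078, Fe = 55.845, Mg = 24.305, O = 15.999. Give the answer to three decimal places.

0.998 Ca apfu

MgO: 4.01/40.304 = 0.09949 mol → 0.09949 mol Mg, 0.09949 mol O.
FeO: 22.85/71.844 = 0.31805 mol → 0.31805 mol Fe, 0.31805 mol O.
CaO: 23.30/56.077 = 0.41550 mol → 0.41550 mol Ca, 0.41550 mol O.
SiO2: 49.99/60.083 = 0.83202 mol → 0.83202 mol Si, 1.66404 mol O.
Total oxygen = 2.49708 mol. Normalization factor = 6/2.49708 = 2.40281.
Ca per 6 O = 0.41550 × 2.40281 = 0.998.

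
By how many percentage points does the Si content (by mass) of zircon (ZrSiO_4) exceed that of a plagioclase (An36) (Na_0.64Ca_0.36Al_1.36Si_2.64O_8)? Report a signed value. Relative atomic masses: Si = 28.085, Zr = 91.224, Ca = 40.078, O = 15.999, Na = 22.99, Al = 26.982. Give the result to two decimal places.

-12.35 percentage points

M(ZrSiO_4) = 183.305 g/mol, so wt% Si = 28.085/183.305 × 100 = 15.32%.
M(Na_0.64Ca_0.36Al_1.36Si_2.64O_8) = 267.974 g/mol, so wt% Si = 74.144/267.974 × 100 = 27.67%.
15.32 − 27.67 = -12.35 pp.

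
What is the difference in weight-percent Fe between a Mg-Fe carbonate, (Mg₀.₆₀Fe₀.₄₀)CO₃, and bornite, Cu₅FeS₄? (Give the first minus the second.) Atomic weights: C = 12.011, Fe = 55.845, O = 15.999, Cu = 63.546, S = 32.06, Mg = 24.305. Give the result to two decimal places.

11.92 percentage points

Fe in (Mg₀.₆₀Fe₀.₄₀)CO₃: molar mass 96.929 g/mol; 0.40×55.845 = 22.338 g → 23.05 wt%.
Fe in Cu₅FeS₄: molar mass 501.815 g/mol; 1×55.845 = 55.845 g → 11.13 wt%.
Difference = 23.05 − 11.13 = 11.92 percentage points.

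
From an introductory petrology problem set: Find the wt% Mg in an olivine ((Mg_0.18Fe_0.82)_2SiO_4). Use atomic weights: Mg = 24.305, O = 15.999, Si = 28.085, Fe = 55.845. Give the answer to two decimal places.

4.55 mass %

M((Mg_0.18Fe_0.82)_2SiO_4) = 192.417 g/mol.
Mg contributes 0.36 × 24.305 = 8.750 g per mole.
8.750/192.417 = 0.0455 → 4.55%.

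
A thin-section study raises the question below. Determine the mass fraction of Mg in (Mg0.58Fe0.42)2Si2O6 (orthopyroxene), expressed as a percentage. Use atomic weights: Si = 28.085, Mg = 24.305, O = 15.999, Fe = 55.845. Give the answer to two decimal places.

M((Mg0.58Fe0.42)2Si2O6) = 227.268 g/mol.
Mg contributes 1.16 × 24.305 = 28.194 g per mole.
28.194/227.268 = 0.1241 → 12.41%.

12.41 mass %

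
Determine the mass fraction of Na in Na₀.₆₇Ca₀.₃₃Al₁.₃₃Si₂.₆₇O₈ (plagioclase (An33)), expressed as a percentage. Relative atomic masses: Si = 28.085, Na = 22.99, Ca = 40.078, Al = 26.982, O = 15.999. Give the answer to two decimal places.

M(Na₀.₆₇Ca₀.₃₃Al₁.₃₃Si₂.₆₇O₈) = 267.494 g/mol.
Na contributes 0.67 × 22.99 = 15.403 g per mole.
15.403/267.494 = 0.0576 → 5.76%.

5.76 wt%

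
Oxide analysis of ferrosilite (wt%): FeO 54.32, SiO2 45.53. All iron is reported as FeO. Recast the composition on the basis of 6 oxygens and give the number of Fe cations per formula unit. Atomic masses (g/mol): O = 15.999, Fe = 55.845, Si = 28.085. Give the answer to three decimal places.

1.997 Fe apfu

54.32 wt% FeO ÷ 71.844 g/mol = 0.75608 mol, giving 0.75608 Fe and 0.75608 O.
45.53 wt% SiO2 ÷ 60.083 g/mol = 0.75779 mol, giving 0.75779 Si and 1.51558 O.
Oxygen sums to 2.27166; scaling by 6/2.27166 = 2.64124 puts the formula on 6 O.
Fe: 0.75608 × 2.64124 = 1.997 atoms per formula unit.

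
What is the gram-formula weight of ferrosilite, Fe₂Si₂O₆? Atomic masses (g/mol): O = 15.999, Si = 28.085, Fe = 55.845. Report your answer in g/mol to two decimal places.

263.85 g/mol

Fe: 2 × 55.845 = 111.6900
Si: 2 × 28.085 = 56.1700
O: 6 × 15.999 = 95.9940
Summing the contributions gives the formula mass.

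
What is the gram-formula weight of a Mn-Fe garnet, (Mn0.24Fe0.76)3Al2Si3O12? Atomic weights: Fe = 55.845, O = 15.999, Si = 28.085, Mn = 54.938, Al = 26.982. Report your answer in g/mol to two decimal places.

497.09 g/mol

The formula mass is the sum 0.72×54.938 + 2.28×55.845 + 2×26.982 + 3×28.085 + 12×15.999.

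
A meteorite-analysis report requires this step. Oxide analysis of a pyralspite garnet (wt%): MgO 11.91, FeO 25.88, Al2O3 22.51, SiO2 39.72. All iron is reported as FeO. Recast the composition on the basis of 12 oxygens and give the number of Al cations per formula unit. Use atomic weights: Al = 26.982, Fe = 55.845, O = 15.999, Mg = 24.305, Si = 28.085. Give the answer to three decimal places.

MgO: 11.91/40.304 = 0.29550 mol → 0.29550 mol Mg, 0.29550 mol O.
FeO: 25.88/71.844 = 0.36022 mol → 0.36022 mol Fe, 0.36022 mol O.
Al2O3: 22.51/101.961 = 0.22077 mol → 0.44154 mol Al, 0.66231 mol O.
SiO2: 39.72/60.083 = 0.66109 mol → 0.66109 mol Si, 1.32218 mol O.
Total oxygen = 2.64021 mol. Normalization factor = 12/2.64021 = 4.54509.
Al per 12 O = 0.44154 × 4.54509 = 2.007.

2.007 Al apfu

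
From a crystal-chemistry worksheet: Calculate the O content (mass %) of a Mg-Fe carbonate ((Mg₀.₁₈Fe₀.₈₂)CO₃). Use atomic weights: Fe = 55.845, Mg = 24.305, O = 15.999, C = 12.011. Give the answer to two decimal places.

Formula mass = 0.18·24.305 + 0.82·55.845 + 1·12.011 + 3·15.999 = 110.176 g/mol, of which 47.997 g is O.
So O makes up 47.997/110.176 = 0.4356 of the mass, i.e. 43.56%.

43.56 mass %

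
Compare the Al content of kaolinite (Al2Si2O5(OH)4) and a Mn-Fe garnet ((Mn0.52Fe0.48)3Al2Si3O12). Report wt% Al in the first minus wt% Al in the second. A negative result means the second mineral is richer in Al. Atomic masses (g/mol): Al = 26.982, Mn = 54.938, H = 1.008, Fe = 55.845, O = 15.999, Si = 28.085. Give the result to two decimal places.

10.03 percentage points

Al in Al2Si2O5(OH)4: molar mass 258.157 g/mol; 2×26.982 = 53.964 g → 20.90 wt%.
Al in (Mn0.52Fe0.48)3Al2Si3O12: molar mass 496.327 g/mol; 2×26.982 = 53.964 g → 10.87 wt%.
Difference = 20.90 − 10.87 = 10.03 percentage points.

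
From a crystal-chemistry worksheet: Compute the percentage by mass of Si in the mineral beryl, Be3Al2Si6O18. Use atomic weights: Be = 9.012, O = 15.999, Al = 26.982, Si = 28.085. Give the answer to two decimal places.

Formula mass = 3·9.012 + 2·26.982 + 6·28.085 + 18·15.999 = 537.492 g/mol, of which 168.510 g is Si.
So Si makes up 168.510/537.492 = 0.3135 of the mass, i.e. 31.35%.

31.35 mass %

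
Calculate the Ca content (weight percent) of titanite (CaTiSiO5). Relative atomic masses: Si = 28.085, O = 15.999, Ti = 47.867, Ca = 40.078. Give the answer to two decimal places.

M(CaTiSiO5) = 196.025 g/mol.
Ca contributes 1 × 40.078 = 40.078 g per mole.
40.078/196.025 = 0.2045 → 20.45%.

20.45 weight percent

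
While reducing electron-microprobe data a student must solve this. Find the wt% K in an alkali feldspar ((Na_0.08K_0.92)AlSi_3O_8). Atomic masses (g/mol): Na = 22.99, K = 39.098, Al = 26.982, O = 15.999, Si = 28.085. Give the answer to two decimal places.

12.98 weight percent

Formula mass = 0.08·22.99 + 0.92·39.098 + 1·26.982 + 3·28.085 + 8·15.999 = 277.038 g/mol, of which 35.970 g is K.
So K makes up 35.970/277.038 = 0.1298 of the mass, i.e. 12.98%.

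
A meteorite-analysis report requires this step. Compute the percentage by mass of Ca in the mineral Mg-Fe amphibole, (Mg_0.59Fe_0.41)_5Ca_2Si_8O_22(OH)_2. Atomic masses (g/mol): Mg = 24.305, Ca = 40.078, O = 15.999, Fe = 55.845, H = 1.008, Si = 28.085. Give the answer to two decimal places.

Formula mass = 2.95·24.305 + 2.05·55.845 + 2·40.078 + 8·28.085 + 24·15.999 + 2·1.008 = 877.010 g/mol, of which 80.156 g is Ca.
So Ca makes up 80.156/877.010 = 0.0914 of the mass, i.e. 9.14%.

9.14 weight percent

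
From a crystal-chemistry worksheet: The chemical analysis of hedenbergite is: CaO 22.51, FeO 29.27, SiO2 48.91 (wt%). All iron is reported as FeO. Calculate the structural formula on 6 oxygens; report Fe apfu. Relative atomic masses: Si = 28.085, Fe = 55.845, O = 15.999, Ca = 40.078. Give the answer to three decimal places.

CaO (M=56.077): mol = 0.40141; Ca = 0.40141, O = 0.40141.
FeO (M=71.844): mol = 0.40741; Fe = 0.40741, O = 0.40741.
SiO2 (M=60.083): mol = 0.81404; Si = 0.81404, O = 1.62808.
ΣO = 2.43690; factor = 6/ΣO = 2.46214.
Fe apfu = 0.40741 × 2.46214 = 1.003.

1.003 Fe apfu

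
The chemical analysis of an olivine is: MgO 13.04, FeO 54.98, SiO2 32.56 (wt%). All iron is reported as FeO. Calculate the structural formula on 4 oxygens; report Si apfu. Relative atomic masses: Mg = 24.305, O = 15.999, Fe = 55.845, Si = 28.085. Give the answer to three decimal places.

MgO: 13.04/40.304 = 0.32354 mol → 0.32354 mol Mg, 0.32354 mol O.
FeO: 54.98/71.844 = 0.76527 mol → 0.76527 mol Fe, 0.76527 mol O.
SiO2: 32.56/60.083 = 0.54192 mol → 0.54192 mol Si, 1.08384 mol O.
Total oxygen = 2.17265 mol. Normalization factor = 4/2.17265 = 1.84107.
Si per 4 O = 0.54192 × 1.84107 = 0.998.

0.998 Si apfu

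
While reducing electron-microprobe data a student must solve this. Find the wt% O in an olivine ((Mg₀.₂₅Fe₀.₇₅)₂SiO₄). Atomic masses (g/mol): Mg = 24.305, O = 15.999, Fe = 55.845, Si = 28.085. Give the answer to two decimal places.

Formula mass = 0.50×24.305 + 1.50×55.845 + 1×28.085 + 4×15.999 = 188.001 g/mol, of which 63.996 g is O.
So O makes up 63.996/188.001 = 0.3404 of the mass, i.e. 34.04%.

34.04 wt%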